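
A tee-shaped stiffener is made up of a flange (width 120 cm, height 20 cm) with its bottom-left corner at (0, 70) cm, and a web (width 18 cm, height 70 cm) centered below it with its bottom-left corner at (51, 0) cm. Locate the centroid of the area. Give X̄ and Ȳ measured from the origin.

Part | A | x̄ᵢ | ȳᵢ | A·x̄ᵢ | A·ȳᵢ
web | 1260.00 | 60.00 | 35.00 | 75600.00 | 44100.00
flange | 2400.00 | 60.00 | 80.00 | 144000.00 | 192000.00
Σ | 3660.00 |  |  | 219600.00 | 236100.00
X̄ = 219600.00 / 3660.00 = 60.00 cm
Ȳ = 236100.00 / 3660.00 = 64.51 cm

X̄ = 60.00 cm, Ȳ = 64.51 cm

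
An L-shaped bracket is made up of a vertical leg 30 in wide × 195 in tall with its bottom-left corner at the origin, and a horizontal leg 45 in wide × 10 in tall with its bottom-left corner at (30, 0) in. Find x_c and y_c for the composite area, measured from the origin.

x_c = 17.68 in, y_c = 90.89 in

vertical leg: A = 30 × 195 = 5850.00, centroid at (15.00, 97.50).
horizontal leg: A = 45 × 10 = 450.00, centroid at (52.50, 5.00).
ΣA = 6300.00 in²
ΣAx_c = (5850.00)(15.00) + (450.00)(52.50) = 111375.00 in³
ΣAy_c = (5850.00)(97.50) + (450.00)(5.00) = 572625.00 in³
x_c = 111375.00 / 6300.00 = 17.68 in
y_c = 572625.00 / 6300.00 = 90.89 in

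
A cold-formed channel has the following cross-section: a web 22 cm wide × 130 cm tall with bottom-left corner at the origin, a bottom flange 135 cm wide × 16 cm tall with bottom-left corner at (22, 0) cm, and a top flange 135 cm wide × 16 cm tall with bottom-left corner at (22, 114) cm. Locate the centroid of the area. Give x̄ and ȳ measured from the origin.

x̄ = 58.23 cm, ȳ = 65.00 cm

web: A = 22 × 130 = 2860.00, centroid at (11.00, 65.00).
bottom flange: A = 135 × 16 = 2160.00, centroid at (89.50, 8.00).
top flange: A = 135 × 16 = 2160.00, centroid at (89.50, 122.00).
ΣA = 7180.00 cm², ΣAx̄ = 418100.00 cm³, ΣAȳ = 466700.00 cm³.
x̄ = 418100.00/7180.00 = 58.23 cm; ȳ = 466700.00/7180.00 = 65.00 cm.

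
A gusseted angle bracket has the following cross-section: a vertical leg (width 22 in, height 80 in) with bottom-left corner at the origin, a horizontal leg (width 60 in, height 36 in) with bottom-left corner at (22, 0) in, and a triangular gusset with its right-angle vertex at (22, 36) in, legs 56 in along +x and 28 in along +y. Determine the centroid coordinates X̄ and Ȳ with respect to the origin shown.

Part | A | x̄ᵢ | ȳᵢ | A·x̄ᵢ | A·ȳᵢ
vertical leg | 1760.00 | 11.00 | 40.00 | 19360.00 | 70400.00
horizontal leg | 2160.00 | 52.00 | 18.00 | 112320.00 | 38880.00
gusset | 784.00 | 40.67 | 45.33 | 31882.67 | 35541.33
Σ | 4704.00 |  |  | 163562.67 | 144821.33
X̄ = 163562.67 / 4704.00 = 34.77 in
Ȳ = 144821.33 / 4704.00 = 30.79 in

X̄ = 34.77 in, Ȳ = 30.79 in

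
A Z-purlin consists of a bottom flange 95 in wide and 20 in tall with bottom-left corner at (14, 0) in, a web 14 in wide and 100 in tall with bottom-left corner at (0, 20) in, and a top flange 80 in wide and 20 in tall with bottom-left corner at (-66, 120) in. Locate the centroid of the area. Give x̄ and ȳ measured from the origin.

x̄ = 17.36 in, ȳ = 66.33 in

Part | A | x̄ᵢ | ȳᵢ | A·x̄ᵢ | A·ȳᵢ
bottom flange | 1900.00 | 61.50 | 10.00 | 116850.00 | 19000.00
web | 1400.00 | 7.00 | 70.00 | 9800.00 | 98000.00
top flange | 1600.00 | -26.00 | 130.00 | -41600.00 | 208000.00
Σ | 4900.00 |  |  | 85050.00 | 325000.00
x̄ = 85050.00 / 4900.00 = 17.36 in
ȳ = 325000.00 / 4900.00 = 66.33 in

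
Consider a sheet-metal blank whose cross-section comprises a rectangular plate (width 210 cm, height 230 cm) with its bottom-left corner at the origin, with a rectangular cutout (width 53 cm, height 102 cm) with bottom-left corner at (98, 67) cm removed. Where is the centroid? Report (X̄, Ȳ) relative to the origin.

plate: A = 210 × 230 = 48300.00, centroid at (105.00, 115.00).
hole: A = −(53 × 102) = -5406.00, centroid at (124.50, 118.00).
ΣA = 42894.00 cm²
ΣAX̄ = (48300.00)(105.00) + (-5406.00)(124.50) = 4398453.00 cm³
ΣAȲ = (48300.00)(115.00) + (-5406.00)(118.00) = 4916592.00 cm³
X̄ = 4398453.00 / 42894.00 = 102.54 cm
Ȳ = 4916592.00 / 42894.00 = 114.62 cm

X̄ = 102.54 cm, Ȳ = 114.62 cm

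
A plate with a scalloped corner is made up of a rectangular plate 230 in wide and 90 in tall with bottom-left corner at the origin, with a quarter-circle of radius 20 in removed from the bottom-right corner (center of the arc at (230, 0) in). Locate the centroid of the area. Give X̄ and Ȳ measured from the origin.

plate: A = 230 × 90 = 20700.00, centroid at (115.00, 45.00).
removed quarter-circle: A = −¼π·20² = -314.16, centroid at (221.51, 8.49).
ΣA = 20385.84 in², ΣAX̄ = 2310910.04 in³, ΣAȲ = 928833.33 in³.
X̄ = 2310910.04/20385.84 = 113.36 in; Ȳ = 928833.33/20385.84 = 45.56 in.

X̄ = 113.36 in, Ȳ = 45.56 in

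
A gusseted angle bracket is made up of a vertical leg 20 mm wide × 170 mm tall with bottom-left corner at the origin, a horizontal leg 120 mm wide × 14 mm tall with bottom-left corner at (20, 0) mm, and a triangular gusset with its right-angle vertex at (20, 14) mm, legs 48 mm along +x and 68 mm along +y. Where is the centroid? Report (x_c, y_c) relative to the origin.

x_c = 33.84 mm, y_c = 53.72 mm

vertical leg: A = 20 × 170 = 3400.00, centroid at (10.00, 85.00).
horizontal leg: A = 120 × 14 = 1680.00, centroid at (80.00, 7.00).
gusset: A = ½·48·68 = 1632.00, centroid at (36.00, 36.67).
ΣA = 6712.00 mm², ΣAx_c = 227152.00 mm³, ΣAy_c = 360600.00 mm³.
x_c = 227152.00/6712.00 = 33.84 mm; y_c = 360600.00/6712.00 = 53.72 mm.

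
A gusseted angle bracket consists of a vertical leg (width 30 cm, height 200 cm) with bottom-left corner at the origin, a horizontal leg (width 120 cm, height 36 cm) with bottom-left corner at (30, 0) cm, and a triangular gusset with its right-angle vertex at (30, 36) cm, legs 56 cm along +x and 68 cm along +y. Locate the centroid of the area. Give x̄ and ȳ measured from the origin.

x̄ = 46.75 cm, ȳ = 64.58 cm

vertical leg: A = 30 × 200 = 6000.00, centroid at (15.00, 100.00).
horizontal leg: A = 120 × 36 = 4320.00, centroid at (90.00, 18.00).
gusset: A = ½·56·68 = 1904.00, centroid at (48.67, 58.67).
ΣA = 12224.00 cm²
ΣAx̄ = (6000.00)(15.00) + (4320.00)(90.00) + (1904.00)(48.67) = 571461.33 cm³
ΣAȳ = (6000.00)(100.00) + (4320.00)(18.00) + (1904.00)(58.67) = 789461.33 cm³
x̄ = 571461.33 / 12224.00 = 46.75 cm
ȳ = 789461.33 / 12224.00 = 64.58 cm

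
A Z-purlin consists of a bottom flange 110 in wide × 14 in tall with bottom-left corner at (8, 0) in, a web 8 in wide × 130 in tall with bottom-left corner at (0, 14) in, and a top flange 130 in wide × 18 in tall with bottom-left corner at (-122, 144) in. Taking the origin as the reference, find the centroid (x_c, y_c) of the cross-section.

x_c = -6.54 in, y_c = 91.66 in

bottom flange: A = 110 × 14 = 1540.00, centroid at (63.00, 7.00).
web: A = 8 × 130 = 1040.00, centroid at (4.00, 79.00).
top flange: A = 130 × 18 = 2340.00, centroid at (-57.00, 153.00).
ΣA = 4920.00 in²
ΣAx_c = (1540.00)(63.00) + (1040.00)(4.00) + (2340.00)(-57.00) = -32200.00 in³
ΣAy_c = (1540.00)(7.00) + (1040.00)(79.00) + (2340.00)(153.00) = 450960.00 in³
x_c = -32200.00 / 4920.00 = -6.54 in
y_c = 450960.00 / 4920.00 = 91.66 in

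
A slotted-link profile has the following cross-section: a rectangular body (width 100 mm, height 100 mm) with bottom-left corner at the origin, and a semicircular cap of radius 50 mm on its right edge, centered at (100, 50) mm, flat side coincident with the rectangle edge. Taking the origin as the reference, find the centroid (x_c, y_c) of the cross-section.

x_c = 70.08 mm, y_c = 50.00 mm

rectangular body: A = 100 × 100 = 10000.00, centroid at (50.00, 50.00).
semicircular end: A = ½π·50² = 3926.99, centroid at (121.22, 50.00).
ΣA = 13926.99 mm²
ΣAx_c = (10000.00)(50.00) + (3926.99)(121.22) = 976032.42 mm³
ΣAy_c = (10000.00)(50.00) + (3926.99)(50.00) = 696349.54 mm³
x_c = 976032.42 / 13926.99 = 70.08 mm
y_c = 696349.54 / 13926.99 = 50.00 mm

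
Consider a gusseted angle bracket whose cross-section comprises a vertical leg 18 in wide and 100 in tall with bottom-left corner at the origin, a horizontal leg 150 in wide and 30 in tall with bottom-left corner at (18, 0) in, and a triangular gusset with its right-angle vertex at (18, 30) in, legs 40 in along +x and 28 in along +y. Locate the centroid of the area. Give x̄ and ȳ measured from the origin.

x̄ = 65.93 in, ȳ = 26.17 in

Part | A | x̄ᵢ | ȳᵢ | A·x̄ᵢ | A·ȳᵢ
vertical leg | 1800.00 | 9.00 | 50.00 | 16200.00 | 90000.00
horizontal leg | 4500.00 | 93.00 | 15.00 | 418500.00 | 67500.00
gusset | 560.00 | 31.33 | 39.33 | 17546.67 | 22026.67
Σ | 6860.00 |  |  | 452246.67 | 179526.67
x̄ = 452246.67 / 6860.00 = 65.93 in
ȳ = 179526.67 / 6860.00 = 26.17 in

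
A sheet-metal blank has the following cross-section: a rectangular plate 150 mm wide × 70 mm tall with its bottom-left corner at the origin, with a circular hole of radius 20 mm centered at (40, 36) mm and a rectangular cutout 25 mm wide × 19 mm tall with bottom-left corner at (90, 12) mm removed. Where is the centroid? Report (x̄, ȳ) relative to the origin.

x̄ = 78.53 mm, ȳ = 35.59 mm

plate: A = 150 × 70 = 10500.00, centroid at (75.00, 35.00).
hole 1: A = −π·20² = -1256.64, centroid at (40.00, 36.00).
hole 2: A = −(25 × 19) = -475.00, centroid at (102.50, 21.50).
ΣA = 8768.36 mm²
ΣAx̄ = (10500.00)(75.00) + (-1256.64)(40.00) + (-475.00)(102.50) = 688547.02 mm³
ΣAȳ = (10500.00)(35.00) + (-1256.64)(36.00) + (-475.00)(21.50) = 312048.57 mm³
x̄ = 688547.02 / 8768.36 = 78.53 mm
ȳ = 312048.57 / 8768.36 = 35.59 mm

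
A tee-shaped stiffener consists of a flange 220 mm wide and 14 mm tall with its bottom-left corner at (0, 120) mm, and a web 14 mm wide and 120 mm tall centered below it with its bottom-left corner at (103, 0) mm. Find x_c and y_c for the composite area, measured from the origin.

web: A = 14 × 120 = 1680.00, centroid at (110.00, 60.00).
flange: A = 220 × 14 = 3080.00, centroid at (110.00, 127.00).
ΣA = 4760.00 mm²
ΣAx_c = (1680.00)(110.00) + (3080.00)(110.00) = 523600.00 mm³
ΣAy_c = (1680.00)(60.00) + (3080.00)(127.00) = 491960.00 mm³
x_c = 523600.00 / 4760.00 = 110.00 mm
y_c = 491960.00 / 4760.00 = 103.35 mm

x_c = 110.00 mm, y_c = 103.35 mm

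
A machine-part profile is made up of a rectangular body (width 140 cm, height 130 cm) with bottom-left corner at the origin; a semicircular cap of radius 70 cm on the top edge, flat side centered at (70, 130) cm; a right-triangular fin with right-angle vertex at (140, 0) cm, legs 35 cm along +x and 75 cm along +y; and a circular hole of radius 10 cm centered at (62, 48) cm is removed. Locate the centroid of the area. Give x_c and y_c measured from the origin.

x_c = 74.08 cm, y_c = 90.35 cm

rectangular body: A = 140 × 130 = 18200.00, centroid at (70.00, 65.00).
semicircular top: A = ½π·70² = 7696.90, centroid at (70.00, 159.71).
triangular fin: A = ½·35·75 = 1312.50, centroid at (151.67, 25.00).
hole: A = −π·10² = -314.16, centroid at (62.00, 48.00).
ΣA = 26895.24 cm², ΣAx_c = 1992367.77 cm³, ΣAy_c = 2429996.78 cm³.
x_c = 1992367.77/26895.24 = 74.08 cm; y_c = 2429996.78/26895.24 = 90.35 cm.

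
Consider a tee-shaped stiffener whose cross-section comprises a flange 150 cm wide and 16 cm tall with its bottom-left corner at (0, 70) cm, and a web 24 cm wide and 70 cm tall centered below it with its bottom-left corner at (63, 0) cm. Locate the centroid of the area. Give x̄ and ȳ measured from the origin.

web: A = 24 × 70 = 1680.00, centroid at (75.00, 35.00).
flange: A = 150 × 16 = 2400.00, centroid at (75.00, 78.00).
ΣA = 4080.00 cm²
ΣAx̄ = (1680.00)(75.00) + (2400.00)(75.00) = 306000.00 cm³
ΣAȳ = (1680.00)(35.00) + (2400.00)(78.00) = 246000.00 cm³
x̄ = 306000.00 / 4080.00 = 75.00 cm
ȳ = 246000.00 / 4080.00 = 60.29 cm

x̄ = 75.00 cm, ȳ = 60.29 cm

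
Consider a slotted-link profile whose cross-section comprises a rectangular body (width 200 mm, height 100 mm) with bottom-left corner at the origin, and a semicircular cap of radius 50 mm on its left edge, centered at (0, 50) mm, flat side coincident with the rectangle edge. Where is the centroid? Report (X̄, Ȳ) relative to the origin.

rectangular body: A = 200 × 100 = 20000.00, centroid at (100.00, 50.00).
semicircular end: A = ½π·50² = 3926.99, centroid at (-21.22, 50.00).
ΣA = 23926.99 mm², ΣAX̄ = 1916666.67 mm³, ΣAȲ = 1196349.54 mm³.
X̄ = 1916666.67/23926.99 = 80.10 mm; Ȳ = 1196349.54/23926.99 = 50.00 mm.

X̄ = 80.10 mm, Ȳ = 50.00 mm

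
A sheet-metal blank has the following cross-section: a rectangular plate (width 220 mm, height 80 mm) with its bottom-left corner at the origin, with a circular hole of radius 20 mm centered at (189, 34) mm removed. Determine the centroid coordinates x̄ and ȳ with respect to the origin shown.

plate: A = 220 × 80 = 17600.00, centroid at (110.00, 40.00).
hole: A = −π·20² = -1256.64, centroid at (189.00, 34.00).
ΣA = 16343.36 mm²
ΣAx̄ = (17600.00)(110.00) + (-1256.64)(189.00) = 1698495.60 mm³
ΣAȳ = (17600.00)(40.00) + (-1256.64)(34.00) = 661274.34 mm³
x̄ = 1698495.60 / 16343.36 = 103.93 mm
ȳ = 661274.34 / 16343.36 = 40.46 mm

x̄ = 103.93 mm, ȳ = 40.46 mm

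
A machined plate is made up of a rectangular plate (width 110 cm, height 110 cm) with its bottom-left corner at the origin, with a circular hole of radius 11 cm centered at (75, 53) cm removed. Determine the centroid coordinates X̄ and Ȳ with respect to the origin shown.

X̄ = 54.35 cm, Ȳ = 55.06 cm

Part | A | x̄ᵢ | ȳᵢ | A·x̄ᵢ | A·ȳᵢ
plate | 12100.00 | 55.00 | 55.00 | 665500.00 | 665500.00
hole | -380.13 | 75.00 | 53.00 | -28509.95 | -20147.03
Σ | 11719.87 |  |  | 636990.05 | 645352.97
X̄ = 636990.05 / 11719.87 = 54.35 cm
Ȳ = 645352.97 / 11719.87 = 55.06 cm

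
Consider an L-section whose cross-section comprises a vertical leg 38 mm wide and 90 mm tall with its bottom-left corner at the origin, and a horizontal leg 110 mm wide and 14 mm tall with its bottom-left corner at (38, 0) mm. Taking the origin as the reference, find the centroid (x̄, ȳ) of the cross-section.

vertical leg: A = 38 × 90 = 3420.00, centroid at (19.00, 45.00).
horizontal leg: A = 110 × 14 = 1540.00, centroid at (93.00, 7.00).
ΣA = 4960.00 mm², ΣAx̄ = 208200.00 mm³, ΣAȳ = 164680.00 mm³.
x̄ = 208200.00/4960.00 = 41.98 mm; ȳ = 164680.00/4960.00 = 33.20 mm.

x̄ = 41.98 mm, ȳ = 33.20 mm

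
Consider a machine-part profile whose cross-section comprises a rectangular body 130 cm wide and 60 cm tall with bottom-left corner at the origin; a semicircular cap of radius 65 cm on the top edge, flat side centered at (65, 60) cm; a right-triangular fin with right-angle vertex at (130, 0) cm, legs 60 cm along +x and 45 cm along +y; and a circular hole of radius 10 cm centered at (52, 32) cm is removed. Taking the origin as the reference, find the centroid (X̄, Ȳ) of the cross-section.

Part | A | x̄ᵢ | ȳᵢ | A·x̄ᵢ | A·ȳᵢ
rectangular body | 7800.00 | 65.00 | 30.00 | 507000.00 | 234000.00
semicircular top | 6636.61 | 65.00 | 87.59 | 431379.94 | 581280.20
triangular fin | 1350.00 | 150.00 | 15.00 | 202500.00 | 20250.00
hole | -314.16 | 52.00 | 32.00 | -16336.28 | -10053.10
Σ | 15472.46 |  |  | 1124543.66 | 825477.11
X̄ = 1124543.66 / 15472.46 = 72.68 cm
Ȳ = 825477.11 / 15472.46 = 53.35 cm

X̄ = 72.68 cm, Ȳ = 53.35 cm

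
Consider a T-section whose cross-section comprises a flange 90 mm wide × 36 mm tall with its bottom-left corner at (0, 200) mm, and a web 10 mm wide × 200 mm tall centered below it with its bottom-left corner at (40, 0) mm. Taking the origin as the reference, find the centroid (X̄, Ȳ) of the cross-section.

web: A = 10 × 200 = 2000.00, centroid at (45.00, 100.00).
flange: A = 90 × 36 = 3240.00, centroid at (45.00, 218.00).
ΣA = 5240.00 mm²
ΣAX̄ = (2000.00)(45.00) + (3240.00)(45.00) = 235800.00 mm³
ΣAȲ = (2000.00)(100.00) + (3240.00)(218.00) = 906320.00 mm³
X̄ = 235800.00 / 5240.00 = 45.00 mm
Ȳ = 906320.00 / 5240.00 = 172.96 mm

X̄ = 45.00 mm, Ȳ = 172.96 mm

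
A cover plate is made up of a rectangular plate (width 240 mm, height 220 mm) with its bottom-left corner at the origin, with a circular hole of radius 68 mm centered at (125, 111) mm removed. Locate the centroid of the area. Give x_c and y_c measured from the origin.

x_c = 118.10 mm, y_c = 109.62 mm

Part | A | x̄ᵢ | ȳᵢ | A·x̄ᵢ | A·ȳᵢ
plate | 52800.00 | 120.00 | 110.00 | 6336000.00 | 5808000.00
hole | -14526.72 | 125.00 | 111.00 | -1815840.55 | -1612466.41
Σ | 38273.28 |  |  | 4520159.45 | 4195533.59
x_c = 4520159.45 / 38273.28 = 118.10 mm
y_c = 4195533.59 / 38273.28 = 109.62 mm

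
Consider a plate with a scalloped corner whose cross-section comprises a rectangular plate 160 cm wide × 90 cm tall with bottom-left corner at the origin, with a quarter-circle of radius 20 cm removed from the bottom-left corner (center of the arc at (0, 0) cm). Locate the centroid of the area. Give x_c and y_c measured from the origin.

Part | A | x̄ᵢ | ȳᵢ | A·x̄ᵢ | A·ȳᵢ
plate | 14400.00 | 80.00 | 45.00 | 1152000.00 | 648000.00
removed quarter-circle | -314.16 | 8.49 | 8.49 | -2666.67 | -2666.67
Σ | 14085.84 |  |  | 1149333.33 | 645333.33
x_c = 1149333.33 / 14085.84 = 81.59 cm
y_c = 645333.33 / 14085.84 = 45.81 cm

x_c = 81.59 cm, y_c = 45.81 cm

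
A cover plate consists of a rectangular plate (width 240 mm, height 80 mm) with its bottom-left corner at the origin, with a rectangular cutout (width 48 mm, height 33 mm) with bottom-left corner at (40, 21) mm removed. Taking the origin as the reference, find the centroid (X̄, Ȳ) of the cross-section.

X̄ = 125.04 mm, Ȳ = 40.22 mm

plate: A = 240 × 80 = 19200.00, centroid at (120.00, 40.00).
hole: A = −(48 × 33) = -1584.00, centroid at (64.00, 37.50).
ΣA = 17616.00 mm², ΣAX̄ = 2202624.00 mm³, ΣAȲ = 708600.00 mm³.
X̄ = 2202624.00/17616.00 = 125.04 mm; Ȳ = 708600.00/17616.00 = 40.22 mm.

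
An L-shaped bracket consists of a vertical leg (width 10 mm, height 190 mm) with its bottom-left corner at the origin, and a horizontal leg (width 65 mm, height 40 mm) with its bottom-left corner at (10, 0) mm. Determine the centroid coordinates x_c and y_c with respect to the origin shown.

Part | A | x̄ᵢ | ȳᵢ | A·x̄ᵢ | A·ȳᵢ
vertical leg | 1900.00 | 5.00 | 95.00 | 9500.00 | 180500.00
horizontal leg | 2600.00 | 42.50 | 20.00 | 110500.00 | 52000.00
Σ | 4500.00 |  |  | 120000.00 | 232500.00
x_c = 120000.00 / 4500.00 = 26.67 mm
y_c = 232500.00 / 4500.00 = 51.67 mm

x_c = 26.67 mm, y_c = 51.67 mm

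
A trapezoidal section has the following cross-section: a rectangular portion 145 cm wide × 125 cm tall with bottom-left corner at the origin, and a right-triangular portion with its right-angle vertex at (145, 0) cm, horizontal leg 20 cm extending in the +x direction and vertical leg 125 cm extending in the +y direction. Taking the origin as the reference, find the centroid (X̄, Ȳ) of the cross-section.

X̄ = 77.61 cm, Ȳ = 61.16 cm

rectangular portion: A = 145 × 125 = 18125.00, centroid at (72.50, 62.50).
triangular portion: A = ½·20·125 = 1250.00, centroid at (151.67, 41.67).
ΣA = 19375.00 cm², ΣAX̄ = 1503645.83 cm³, ΣAȲ = 1184895.83 cm³.
X̄ = 1503645.83/19375.00 = 77.61 cm; Ȳ = 1184895.83/19375.00 = 61.16 cm.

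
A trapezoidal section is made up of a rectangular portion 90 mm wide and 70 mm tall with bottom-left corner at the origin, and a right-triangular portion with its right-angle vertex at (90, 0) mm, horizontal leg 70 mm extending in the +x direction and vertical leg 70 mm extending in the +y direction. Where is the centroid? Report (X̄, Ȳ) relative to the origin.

X̄ = 64.13 mm, Ȳ = 31.73 mm

rectangular portion: A = 90 × 70 = 6300.00, centroid at (45.00, 35.00).
triangular portion: A = ½·70·70 = 2450.00, centroid at (113.33, 23.33).
ΣA = 8750.00 mm², ΣAX̄ = 561166.67 mm³, ΣAȲ = 277666.67 mm³.
X̄ = 561166.67/8750.00 = 64.13 mm; Ȳ = 277666.67/8750.00 = 31.73 mm.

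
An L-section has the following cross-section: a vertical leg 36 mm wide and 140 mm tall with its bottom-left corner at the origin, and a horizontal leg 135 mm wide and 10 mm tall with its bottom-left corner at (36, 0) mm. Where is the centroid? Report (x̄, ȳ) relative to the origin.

x̄ = 36.06 mm, ȳ = 56.27 mm

vertical leg: A = 36 × 140 = 5040.00, centroid at (18.00, 70.00).
horizontal leg: A = 135 × 10 = 1350.00, centroid at (103.50, 5.00).
ΣA = 6390.00 mm², ΣAx̄ = 230445.00 mm³, ΣAȳ = 359550.00 mm³.
x̄ = 230445.00/6390.00 = 36.06 mm; ȳ = 359550.00/6390.00 = 56.27 mm.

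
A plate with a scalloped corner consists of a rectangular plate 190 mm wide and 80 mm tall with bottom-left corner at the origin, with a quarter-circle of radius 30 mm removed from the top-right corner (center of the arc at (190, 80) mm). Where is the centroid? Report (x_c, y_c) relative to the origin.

x_c = 90.99 mm, y_c = 38.67 mm

plate: A = 190 × 80 = 15200.00, centroid at (95.00, 40.00).
removed quarter-circle: A = −¼π·30² = -706.86, centroid at (177.27, 67.27).
ΣA = 14493.14 mm²
ΣAx_c = (15200.00)(95.00) + (-706.86)(177.27) = 1318696.91 mm³
ΣAy_c = (15200.00)(40.00) + (-706.86)(67.27) = 560451.33 mm³
x_c = 1318696.91 / 14493.14 = 90.99 mm
y_c = 560451.33 / 14493.14 = 38.67 mm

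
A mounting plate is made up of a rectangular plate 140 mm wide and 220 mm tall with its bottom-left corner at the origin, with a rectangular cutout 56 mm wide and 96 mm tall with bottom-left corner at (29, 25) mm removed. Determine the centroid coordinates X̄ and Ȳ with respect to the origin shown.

plate: A = 140 × 220 = 30800.00, centroid at (70.00, 110.00).
hole: A = −(56 × 96) = -5376.00, centroid at (57.00, 73.00).
ΣA = 25424.00 mm²
ΣAX̄ = (30800.00)(70.00) + (-5376.00)(57.00) = 1849568.00 mm³
ΣAȲ = (30800.00)(110.00) + (-5376.00)(73.00) = 2995552.00 mm³
X̄ = 1849568.00 / 25424.00 = 72.75 mm
Ȳ = 2995552.00 / 25424.00 = 117.82 mm

X̄ = 72.75 mm, Ȳ = 117.82 mm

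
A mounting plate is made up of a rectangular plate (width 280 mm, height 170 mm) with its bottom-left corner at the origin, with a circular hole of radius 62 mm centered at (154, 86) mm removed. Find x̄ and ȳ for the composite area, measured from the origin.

x̄ = 135.24 mm, ȳ = 84.66 mm

Part | A | x̄ᵢ | ȳᵢ | A·x̄ᵢ | A·ȳᵢ
plate | 47600.00 | 140.00 | 85.00 | 6664000.00 | 4046000.00
hole | -12076.28 | 154.00 | 86.00 | -1859747.45 | -1038560.27
Σ | 35523.72 |  |  | 4804252.55 | 3007439.73
x̄ = 4804252.55 / 35523.72 = 135.24 mm
ȳ = 3007439.73 / 35523.72 = 84.66 mm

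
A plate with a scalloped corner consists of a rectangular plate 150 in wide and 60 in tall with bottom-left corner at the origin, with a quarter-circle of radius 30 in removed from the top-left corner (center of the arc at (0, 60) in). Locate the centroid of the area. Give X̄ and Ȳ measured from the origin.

plate: A = 150 × 60 = 9000.00, centroid at (75.00, 30.00).
removed quarter-circle: A = −¼π·30² = -706.86, centroid at (12.73, 47.27).
ΣA = 8293.14 in², ΣAX̄ = 666000.00 in³, ΣAȲ = 236588.50 in³.
X̄ = 666000.00/8293.14 = 80.31 in; Ȳ = 236588.50/8293.14 = 28.53 in.

X̄ = 80.31 in, Ȳ = 28.53 in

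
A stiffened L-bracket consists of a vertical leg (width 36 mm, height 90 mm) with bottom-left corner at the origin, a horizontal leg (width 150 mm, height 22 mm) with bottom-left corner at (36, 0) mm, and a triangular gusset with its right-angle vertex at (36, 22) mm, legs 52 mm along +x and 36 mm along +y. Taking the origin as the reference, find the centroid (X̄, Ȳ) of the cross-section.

vertical leg: A = 36 × 90 = 3240.00, centroid at (18.00, 45.00).
horizontal leg: A = 150 × 22 = 3300.00, centroid at (111.00, 11.00).
gusset: A = ½·52·36 = 936.00, centroid at (53.33, 34.00).
ΣA = 7476.00 mm²
ΣAX̄ = (3240.00)(18.00) + (3300.00)(111.00) + (936.00)(53.33) = 474540.00 mm³
ΣAȲ = (3240.00)(45.00) + (3300.00)(11.00) + (936.00)(34.00) = 213924.00 mm³
X̄ = 474540.00 / 7476.00 = 63.48 mm
Ȳ = 213924.00 / 7476.00 = 28.61 mm

X̄ = 63.48 mm, Ȳ = 28.61 mm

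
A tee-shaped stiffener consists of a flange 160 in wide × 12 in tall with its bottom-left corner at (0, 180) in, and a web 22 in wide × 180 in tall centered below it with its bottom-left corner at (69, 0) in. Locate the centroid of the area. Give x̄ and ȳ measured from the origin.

x̄ = 80.00 in, ȳ = 121.35 in

Part | A | x̄ᵢ | ȳᵢ | A·x̄ᵢ | A·ȳᵢ
web | 3960.00 | 80.00 | 90.00 | 316800.00 | 356400.00
flange | 1920.00 | 80.00 | 186.00 | 153600.00 | 357120.00
Σ | 5880.00 |  |  | 470400.00 | 713520.00
x̄ = 470400.00 / 5880.00 = 80.00 in
ȳ = 713520.00 / 5880.00 = 121.35 in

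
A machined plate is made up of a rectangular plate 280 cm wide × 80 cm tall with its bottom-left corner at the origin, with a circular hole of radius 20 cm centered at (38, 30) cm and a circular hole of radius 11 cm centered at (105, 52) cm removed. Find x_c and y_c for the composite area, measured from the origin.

x_c = 146.81 cm, y_c = 40.39 cm

plate: A = 280 × 80 = 22400.00, centroid at (140.00, 40.00).
hole 1: A = −π·20² = -1256.64, centroid at (38.00, 30.00).
hole 2: A = −π·11² = -380.13, centroid at (105.00, 52.00).
ΣA = 20763.23 cm²
ΣAx_c = (22400.00)(140.00) + (-1256.64)(38.00) + (-380.13)(105.00) = 3048333.86 cm³
ΣAy_c = (22400.00)(40.00) + (-1256.64)(30.00) + (-380.13)(52.00) = 838533.99 cm³
x_c = 3048333.86 / 20763.23 = 146.81 cm
y_c = 838533.99 / 20763.23 = 40.39 cm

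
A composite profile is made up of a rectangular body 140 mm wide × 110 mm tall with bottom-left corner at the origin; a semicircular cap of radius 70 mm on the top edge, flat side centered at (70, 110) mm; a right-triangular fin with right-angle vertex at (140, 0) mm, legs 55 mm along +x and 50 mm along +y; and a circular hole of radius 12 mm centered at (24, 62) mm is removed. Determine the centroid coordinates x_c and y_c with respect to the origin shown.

x_c = 75.92 mm, y_c = 79.82 mm

rectangular body: A = 140 × 110 = 15400.00, centroid at (70.00, 55.00).
semicircular top: A = ½π·70² = 7696.90, centroid at (70.00, 139.71).
triangular fin: A = ½·55·50 = 1375.00, centroid at (158.33, 16.67).
hole: A = −π·12² = -452.39, centroid at (24.00, 62.00).
ΣA = 24019.51 mm²
ΣAx_c = (15400.00)(70.00) + (7696.90)(70.00) + (1375.00)(158.33) + (-452.39)(24.00) = 1823634.13 mm³
ΣAy_c = (15400.00)(55.00) + (7696.90)(139.71) + (1375.00)(16.67) + (-452.39)(62.00) = 1917194.41 mm³
x_c = 1823634.13 / 24019.51 = 75.92 mm
y_c = 1917194.41 / 24019.51 = 79.82 mm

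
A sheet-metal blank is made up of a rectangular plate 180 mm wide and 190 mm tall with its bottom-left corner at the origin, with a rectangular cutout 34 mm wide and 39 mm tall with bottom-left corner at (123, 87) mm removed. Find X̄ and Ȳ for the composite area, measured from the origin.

Part | A | x̄ᵢ | ȳᵢ | A·x̄ᵢ | A·ȳᵢ
plate | 34200.00 | 90.00 | 95.00 | 3078000.00 | 3249000.00
hole | -1326.00 | 140.00 | 106.50 | -185640.00 | -141219.00
Σ | 32874.00 |  |  | 2892360.00 | 3107781.00
X̄ = 2892360.00 / 32874.00 = 87.98 mm
Ȳ = 3107781.00 / 32874.00 = 94.54 mm

X̄ = 87.98 mm, Ȳ = 94.54 mm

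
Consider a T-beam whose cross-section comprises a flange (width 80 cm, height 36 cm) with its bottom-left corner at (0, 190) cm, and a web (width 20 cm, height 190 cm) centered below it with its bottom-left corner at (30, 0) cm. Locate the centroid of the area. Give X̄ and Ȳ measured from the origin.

web: A = 20 × 190 = 3800.00, centroid at (40.00, 95.00).
flange: A = 80 × 36 = 2880.00, centroid at (40.00, 208.00).
ΣA = 6680.00 cm², ΣAX̄ = 267200.00 cm³, ΣAȲ = 960040.00 cm³.
X̄ = 267200.00/6680.00 = 40.00 cm; Ȳ = 960040.00/6680.00 = 143.72 cm.

X̄ = 40.00 cm, Ȳ = 143.72 cm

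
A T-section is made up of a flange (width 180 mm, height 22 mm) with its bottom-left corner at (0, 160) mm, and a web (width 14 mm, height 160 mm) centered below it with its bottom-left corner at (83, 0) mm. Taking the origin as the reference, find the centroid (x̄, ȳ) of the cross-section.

web: A = 14 × 160 = 2240.00, centroid at (90.00, 80.00).
flange: A = 180 × 22 = 3960.00, centroid at (90.00, 171.00).
ΣA = 6200.00 mm², ΣAx̄ = 558000.00 mm³, ΣAȳ = 856360.00 mm³.
x̄ = 558000.00/6200.00 = 90.00 mm; ȳ = 856360.00/6200.00 = 138.12 mm.

x̄ = 90.00 mm, ȳ = 138.12 mm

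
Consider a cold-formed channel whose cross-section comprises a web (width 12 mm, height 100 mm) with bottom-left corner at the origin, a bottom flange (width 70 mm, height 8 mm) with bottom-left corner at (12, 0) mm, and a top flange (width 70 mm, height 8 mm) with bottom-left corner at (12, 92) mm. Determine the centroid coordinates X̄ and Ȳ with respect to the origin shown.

X̄ = 25.79 mm, Ȳ = 50.00 mm

Part | A | x̄ᵢ | ȳᵢ | A·x̄ᵢ | A·ȳᵢ
web | 1200.00 | 6.00 | 50.00 | 7200.00 | 60000.00
bottom flange | 560.00 | 47.00 | 4.00 | 26320.00 | 2240.00
top flange | 560.00 | 47.00 | 96.00 | 26320.00 | 53760.00
Σ | 2320.00 |  |  | 59840.00 | 116000.00
X̄ = 59840.00 / 2320.00 = 25.79 mm
Ȳ = 116000.00 / 2320.00 = 50.00 mm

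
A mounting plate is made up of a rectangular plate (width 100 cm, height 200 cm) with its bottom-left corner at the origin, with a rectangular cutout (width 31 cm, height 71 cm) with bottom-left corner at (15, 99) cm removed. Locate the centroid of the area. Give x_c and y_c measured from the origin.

plate: A = 100 × 200 = 20000.00, centroid at (50.00, 100.00).
hole: A = −(31 × 71) = -2201.00, centroid at (30.50, 134.50).
ΣA = 17799.00 cm²
ΣAx_c = (20000.00)(50.00) + (-2201.00)(30.50) = 932869.50 cm³
ΣAy_c = (20000.00)(100.00) + (-2201.00)(134.50) = 1703965.50 cm³
x_c = 932869.50 / 17799.00 = 52.41 cm
y_c = 1703965.50 / 17799.00 = 95.73 cm

x_c = 52.41 cm, y_c = 95.73 cm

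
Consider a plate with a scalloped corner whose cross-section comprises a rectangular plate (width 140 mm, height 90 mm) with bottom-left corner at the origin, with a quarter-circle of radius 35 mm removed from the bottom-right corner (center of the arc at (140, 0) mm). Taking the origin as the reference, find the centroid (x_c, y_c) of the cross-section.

x_c = 65.44 mm, y_c = 47.49 mm

Part | A | x̄ᵢ | ȳᵢ | A·x̄ᵢ | A·ȳᵢ
plate | 12600.00 | 70.00 | 45.00 | 882000.00 | 567000.00
removed quarter-circle | -962.11 | 125.15 | 14.85 | -120404.12 | -14291.67
Σ | 11637.89 |  |  | 761595.88 | 552708.33
x_c = 761595.88 / 11637.89 = 65.44 mm
y_c = 552708.33 / 11637.89 = 47.49 mm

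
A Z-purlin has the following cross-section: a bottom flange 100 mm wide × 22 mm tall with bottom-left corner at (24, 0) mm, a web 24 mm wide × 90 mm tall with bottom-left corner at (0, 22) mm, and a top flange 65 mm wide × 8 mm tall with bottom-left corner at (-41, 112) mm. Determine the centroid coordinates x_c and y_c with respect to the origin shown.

bottom flange: A = 100 × 22 = 2200.00, centroid at (74.00, 11.00).
web: A = 24 × 90 = 2160.00, centroid at (12.00, 67.00).
top flange: A = 65 × 8 = 520.00, centroid at (-8.50, 116.00).
ΣA = 4880.00 mm²
ΣAx_c = (2200.00)(74.00) + (2160.00)(12.00) + (520.00)(-8.50) = 184300.00 mm³
ΣAy_c = (2200.00)(11.00) + (2160.00)(67.00) + (520.00)(116.00) = 229240.00 mm³
x_c = 184300.00 / 4880.00 = 37.77 mm
y_c = 229240.00 / 4880.00 = 46.98 mm

x_c = 37.77 mm, y_c = 46.98 mm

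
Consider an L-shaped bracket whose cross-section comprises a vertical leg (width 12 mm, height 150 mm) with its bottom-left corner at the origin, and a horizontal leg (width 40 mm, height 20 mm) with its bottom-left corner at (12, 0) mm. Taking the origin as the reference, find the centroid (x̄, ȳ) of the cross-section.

Part | A | x̄ᵢ | ȳᵢ | A·x̄ᵢ | A·ȳᵢ
vertical leg | 1800.00 | 6.00 | 75.00 | 10800.00 | 135000.00
horizontal leg | 800.00 | 32.00 | 10.00 | 25600.00 | 8000.00
Σ | 2600.00 |  |  | 36400.00 | 143000.00
x̄ = 36400.00 / 2600.00 = 14.00 mm
ȳ = 143000.00 / 2600.00 = 55.00 mm

x̄ = 14.00 mm, ȳ = 55.00 mm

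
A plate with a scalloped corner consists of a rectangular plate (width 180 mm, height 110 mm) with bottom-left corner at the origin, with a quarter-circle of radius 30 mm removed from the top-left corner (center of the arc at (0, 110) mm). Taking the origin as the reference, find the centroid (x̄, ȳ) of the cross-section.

x̄ = 92.86 mm, ȳ = 53.44 mm

plate: A = 180 × 110 = 19800.00, centroid at (90.00, 55.00).
removed quarter-circle: A = −¼π·30² = -706.86, centroid at (12.73, 97.27).
ΣA = 19093.14 mm²
ΣAx̄ = (19800.00)(90.00) + (-706.86)(12.73) = 1773000.00 mm³
ΣAȳ = (19800.00)(55.00) + (-706.86)(97.27) = 1020245.58 mm³
x̄ = 1773000.00 / 19093.14 = 92.86 mm
ȳ = 1020245.58 / 19093.14 = 53.44 mm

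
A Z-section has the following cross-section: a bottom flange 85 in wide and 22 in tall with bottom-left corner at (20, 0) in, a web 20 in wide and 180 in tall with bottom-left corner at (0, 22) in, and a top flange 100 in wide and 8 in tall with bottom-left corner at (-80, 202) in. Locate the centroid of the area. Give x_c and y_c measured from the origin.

x_c = 20.55 in, y_c = 93.87 in

bottom flange: A = 85 × 22 = 1870.00, centroid at (62.50, 11.00).
web: A = 20 × 180 = 3600.00, centroid at (10.00, 112.00).
top flange: A = 100 × 8 = 800.00, centroid at (-30.00, 206.00).
ΣA = 6270.00 in², ΣAx_c = 128875.00 in³, ΣAy_c = 588570.00 in³.
x_c = 128875.00/6270.00 = 20.55 in; y_c = 588570.00/6270.00 = 93.87 in.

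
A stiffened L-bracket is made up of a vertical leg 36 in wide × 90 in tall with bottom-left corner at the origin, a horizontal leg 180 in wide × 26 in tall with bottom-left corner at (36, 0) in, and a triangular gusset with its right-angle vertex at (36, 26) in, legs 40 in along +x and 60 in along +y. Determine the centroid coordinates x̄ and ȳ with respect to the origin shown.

x̄ = 77.54 in, ȳ = 28.71 in

vertical leg: A = 36 × 90 = 3240.00, centroid at (18.00, 45.00).
horizontal leg: A = 180 × 26 = 4680.00, centroid at (126.00, 13.00).
gusset: A = ½·40·60 = 1200.00, centroid at (49.33, 46.00).
ΣA = 9120.00 in²
ΣAx̄ = (3240.00)(18.00) + (4680.00)(126.00) + (1200.00)(49.33) = 707200.00 in³
ΣAȳ = (3240.00)(45.00) + (4680.00)(13.00) + (1200.00)(46.00) = 261840.00 in³
x̄ = 707200.00 / 9120.00 = 77.54 in
ȳ = 261840.00 / 9120.00 = 28.71 in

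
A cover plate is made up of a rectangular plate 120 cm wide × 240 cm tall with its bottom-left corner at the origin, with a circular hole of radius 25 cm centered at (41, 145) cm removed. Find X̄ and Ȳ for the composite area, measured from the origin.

plate: A = 120 × 240 = 28800.00, centroid at (60.00, 120.00).
hole: A = −π·25² = -1963.50, centroid at (41.00, 145.00).
ΣA = 26836.50 cm²
ΣAX̄ = (28800.00)(60.00) + (-1963.50)(41.00) = 1647496.69 cm³
ΣAȲ = (28800.00)(120.00) + (-1963.50)(145.00) = 3171293.17 cm³
X̄ = 1647496.69 / 26836.50 = 61.39 cm
Ȳ = 3171293.17 / 26836.50 = 118.17 cm

X̄ = 61.39 cm, Ȳ = 118.17 cm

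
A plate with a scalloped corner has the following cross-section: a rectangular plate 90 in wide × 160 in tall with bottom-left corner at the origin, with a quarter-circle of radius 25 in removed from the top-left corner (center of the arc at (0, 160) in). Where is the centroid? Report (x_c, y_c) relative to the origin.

plate: A = 90 × 160 = 14400.00, centroid at (45.00, 80.00).
removed quarter-circle: A = −¼π·25² = -490.87, centroid at (10.61, 149.39).
ΣA = 13909.13 in², ΣAx_c = 642791.67 in³, ΣAy_c = 1078668.52 in³.
x_c = 642791.67/13909.13 = 46.21 in; y_c = 1078668.52/13909.13 = 77.55 in.

x_c = 46.21 in, y_c = 77.55 in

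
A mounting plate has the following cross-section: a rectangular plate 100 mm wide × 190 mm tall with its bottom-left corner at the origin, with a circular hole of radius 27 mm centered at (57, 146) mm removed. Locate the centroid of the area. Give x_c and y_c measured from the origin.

plate: A = 100 × 190 = 19000.00, centroid at (50.00, 95.00).
hole: A = −π·27² = -2290.22, centroid at (57.00, 146.00).
ΣA = 16709.78 mm²
ΣAx_c = (19000.00)(50.00) + (-2290.22)(57.00) = 819457.40 mm³
ΣAy_c = (19000.00)(95.00) + (-2290.22)(146.00) = 1470627.73 mm³
x_c = 819457.40 / 16709.78 = 49.04 mm
y_c = 1470627.73 / 16709.78 = 88.01 mm

x_c = 49.04 mm, y_c = 88.01 mm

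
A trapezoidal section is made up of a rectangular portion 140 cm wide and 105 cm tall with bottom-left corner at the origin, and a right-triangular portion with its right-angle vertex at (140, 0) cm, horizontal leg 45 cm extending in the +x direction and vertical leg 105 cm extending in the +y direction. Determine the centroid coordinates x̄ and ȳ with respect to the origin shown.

x̄ = 81.77 cm, ȳ = 50.08 cm

rectangular portion: A = 140 × 105 = 14700.00, centroid at (70.00, 52.50).
triangular portion: A = ½·45·105 = 2362.50, centroid at (155.00, 35.00).
ΣA = 17062.50 cm², ΣAx̄ = 1395187.50 cm³, ΣAȳ = 854437.50 cm³.
x̄ = 1395187.50/17062.50 = 81.77 cm; ȳ = 854437.50/17062.50 = 50.08 cm.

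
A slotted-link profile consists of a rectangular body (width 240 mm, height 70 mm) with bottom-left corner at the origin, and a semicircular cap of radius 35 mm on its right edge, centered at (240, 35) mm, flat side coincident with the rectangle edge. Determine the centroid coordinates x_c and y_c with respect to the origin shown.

x_c = 133.86 mm, y_c = 35.00 mm

rectangular body: A = 240 × 70 = 16800.00, centroid at (120.00, 35.00).
semicircular end: A = ½π·35² = 1924.23, centroid at (254.85, 35.00).
ΣA = 18724.23 mm²
ΣAx_c = (16800.00)(120.00) + (1924.23)(254.85) = 2506397.45 mm³
ΣAy_c = (16800.00)(35.00) + (1924.23)(35.00) = 655347.89 mm³
x_c = 2506397.45 / 18724.23 = 133.86 mm
y_c = 655347.89 / 18724.23 = 35.00 mm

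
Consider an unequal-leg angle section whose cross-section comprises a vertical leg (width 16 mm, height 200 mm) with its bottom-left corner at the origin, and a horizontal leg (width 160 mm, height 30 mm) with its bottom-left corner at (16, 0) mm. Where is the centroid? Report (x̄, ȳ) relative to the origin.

vertical leg: A = 16 × 200 = 3200.00, centroid at (8.00, 100.00).
horizontal leg: A = 160 × 30 = 4800.00, centroid at (96.00, 15.00).
ΣA = 8000.00 mm²
ΣAx̄ = (3200.00)(8.00) + (4800.00)(96.00) = 486400.00 mm³
ΣAȳ = (3200.00)(100.00) + (4800.00)(15.00) = 392000.00 mm³
x̄ = 486400.00 / 8000.00 = 60.80 mm
ȳ = 392000.00 / 8000.00 = 49.00 mm

x̄ = 60.80 mm, ȳ = 49.00 mm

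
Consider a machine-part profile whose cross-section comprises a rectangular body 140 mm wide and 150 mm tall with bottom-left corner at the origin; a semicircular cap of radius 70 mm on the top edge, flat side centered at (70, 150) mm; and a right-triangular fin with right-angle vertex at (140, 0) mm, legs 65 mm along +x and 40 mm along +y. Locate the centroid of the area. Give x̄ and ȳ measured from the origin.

x̄ = 73.97 mm, ȳ = 99.19 mm

Part | A | x̄ᵢ | ȳᵢ | A·x̄ᵢ | A·ȳᵢ
rectangular body | 21000.00 | 70.00 | 75.00 | 1470000.00 | 1575000.00
semicircular top | 7696.90 | 70.00 | 179.71 | 538783.14 | 1383201.97
triangular fin | 1300.00 | 161.67 | 13.33 | 210166.67 | 17333.33
Σ | 29996.90 |  |  | 2218949.81 | 2975535.30
x̄ = 2218949.81 / 29996.90 = 73.97 mm
ȳ = 2975535.30 / 29996.90 = 99.19 mm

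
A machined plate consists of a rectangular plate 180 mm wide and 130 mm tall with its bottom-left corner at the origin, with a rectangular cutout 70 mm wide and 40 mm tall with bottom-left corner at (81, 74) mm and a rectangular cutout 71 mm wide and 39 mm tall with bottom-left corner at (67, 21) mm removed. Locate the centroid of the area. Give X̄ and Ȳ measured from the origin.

plate: A = 180 × 130 = 23400.00, centroid at (90.00, 65.00).
hole 1: A = −(70 × 40) = -2800.00, centroid at (116.00, 94.00).
hole 2: A = −(71 × 39) = -2769.00, centroid at (102.50, 40.50).
ΣA = 17831.00 mm²
ΣAX̄ = (23400.00)(90.00) + (-2800.00)(116.00) + (-2769.00)(102.50) = 1497377.50 mm³
ΣAȲ = (23400.00)(65.00) + (-2800.00)(94.00) + (-2769.00)(40.50) = 1145655.50 mm³
X̄ = 1497377.50 / 17831.00 = 83.98 mm
Ȳ = 1145655.50 / 17831.00 = 64.25 mm

X̄ = 83.98 mm, Ȳ = 64.25 mm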